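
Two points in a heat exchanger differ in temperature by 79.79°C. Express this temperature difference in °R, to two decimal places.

Only the scale ratio 1.8 matters for a change in temperature.
79.79 × 1.8 = 143.62.

143.62°R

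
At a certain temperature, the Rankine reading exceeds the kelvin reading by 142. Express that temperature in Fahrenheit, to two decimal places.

-140.17°F

Let x be the Rankine reading; then the kelvin reading is 5/9·x.
(5/9·x) - x = -142  ⇒  (-4/9)·x = -142  ⇒  x = 319.5000°R.
In Celsius: (319.5 - 491.67) × 5/9 = -95.6500°C.
In Fahrenheit: -95.6500 × 1.8 + 32 = -140.17°F.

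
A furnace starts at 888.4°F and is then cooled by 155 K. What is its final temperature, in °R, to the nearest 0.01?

Initial temperature in Celsius: (888.4 - 32) × 5/9 = 475.7778°C.
The 155 K change is an interval; Kelvin and Celsius degrees are the same size, so ΔC = -155°C.
Final Celsius temperature: 475.7778 - 155.0000 = 320.7778°C.
In Rankine: 320.7778 × 1.8 + 491.67 = 1069.07°R.

1069.07°R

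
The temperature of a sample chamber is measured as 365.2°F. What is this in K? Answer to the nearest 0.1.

In Celsius: (365.2 - 32) × 5/9 = 185.1111°C.
In kelvin: 185.1111 + 273.15 = 458.3 K.

458.3 K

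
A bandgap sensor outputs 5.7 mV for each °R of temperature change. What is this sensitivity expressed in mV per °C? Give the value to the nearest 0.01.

10.26 mV per °C

The quantity depends on a temperature interval, so only the ratio of degree sizes applies; the offset between the scales is irrelevant.
A change of 1°C is a change of 1.8°R, so per °C the value is 5.7 × 1.8 = 10.26.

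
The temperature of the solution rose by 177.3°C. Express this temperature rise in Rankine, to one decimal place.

319.1°R

An interval of 1°C corresponds to 1.8°R.
177.3 × 1.8 = 319.1.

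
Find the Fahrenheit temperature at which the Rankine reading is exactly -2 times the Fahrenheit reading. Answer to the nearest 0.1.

Let F be the Fahrenheit reading. The Rankine reading is R = 1·F + 459.67.
Require R = -2·F: 1·F + 459.67 = -2·F.
(3)·F = -459.67  ⇒  F = -153.2.

-153.2°F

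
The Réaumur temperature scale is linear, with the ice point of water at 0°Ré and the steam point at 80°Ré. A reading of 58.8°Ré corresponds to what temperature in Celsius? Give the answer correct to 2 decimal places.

73.50°C

Linear interpolation between the fixed points: C = (58.8 - 0) × 100 / (80 - 0) = 73.5000°C.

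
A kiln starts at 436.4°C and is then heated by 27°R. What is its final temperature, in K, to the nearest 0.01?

The 27°R change is an interval, so only the factor 5/9 applies: +27 × 5/9 = +15.0000°C.
Final Celsius temperature: 436.4000 + 15.0000 = 451.4000°C.
In kelvin: 451.4000 + 273.15 = 724.55 K.

724.55 K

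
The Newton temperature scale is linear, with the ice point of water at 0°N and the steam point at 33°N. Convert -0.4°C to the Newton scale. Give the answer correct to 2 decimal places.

-0.13°N

Linearly onto the Newton scale: 0 + (-0.4000 / 100) × (33 - 0) = -0.13°N.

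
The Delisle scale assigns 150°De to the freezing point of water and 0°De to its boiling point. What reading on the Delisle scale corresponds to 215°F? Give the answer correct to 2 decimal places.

-2.50°De

First in Celsius: (215 - 32) × 5/9 = 101.6667°C.
Linearly onto the Delisle scale: 150 + (101.6667 / 100) × (0 - 150) = -2.50°De.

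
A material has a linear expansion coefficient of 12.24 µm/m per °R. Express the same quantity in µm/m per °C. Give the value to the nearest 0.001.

The quantity depends on a temperature interval, so only the ratio of degree sizes applies; the offset between the scales is irrelevant.
A change of 1°C is a change of 1.8°R, so per °C the value is 12.24 × 1.8 = 22.032.

22.032 µm/m per °C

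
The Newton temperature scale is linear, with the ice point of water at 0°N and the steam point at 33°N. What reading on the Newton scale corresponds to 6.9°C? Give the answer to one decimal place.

Linearly onto the Newton scale: 0 + (6.9000 / 100) × (33 - 0) = 2.3°N.

2.3°N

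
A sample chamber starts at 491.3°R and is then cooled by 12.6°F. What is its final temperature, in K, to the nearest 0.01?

265.94 K

Initial temperature in Celsius: (491.3 - 491.67) × 5/9 = -0.2056°C.
The 12.6°F change is an interval, so only the factor 5/9 applies: -12.6 × 5/9 = -7.0000°C.
Final Celsius temperature: -0.2056 - 7.0000 = -7.2056°C.
In kelvin: -7.2056 + 273.15 = 265.94 K.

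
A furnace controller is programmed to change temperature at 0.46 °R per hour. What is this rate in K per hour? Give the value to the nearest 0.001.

0.256 K/hour

The quantity depends on a temperature interval, so only the ratio of degree sizes applies; the offset between the scales is irrelevant.
A change of 1°R is a change of 5/9 K, so 0.46 × 5/9 = 0.256.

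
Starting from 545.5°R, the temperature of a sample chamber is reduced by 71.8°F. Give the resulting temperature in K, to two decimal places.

263.17 K

Initial temperature in Celsius: (545.5 - 491.67) × 5/9 = 29.9056°C.
The 71.8°F change is an interval, so only the factor 5/9 applies: -71.8 × 5/9 = -39.8889°C.
Final Celsius temperature: 29.9056 - 39.8889 = -9.9833°C.
In kelvin: -9.9833 + 273.15 = 263.17 K.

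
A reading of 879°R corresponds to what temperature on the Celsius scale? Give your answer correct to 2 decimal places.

215.18°C

In Celsius: (879 - 491.67) × 5/9 = 215.1833°C.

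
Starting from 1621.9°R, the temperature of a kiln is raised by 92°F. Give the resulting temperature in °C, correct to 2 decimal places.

679.02°C

Initial temperature in Celsius: (1621.9 - 491.67) × 5/9 = 627.9056°C.
The 92°F change is an interval, so only the factor 5/9 applies: +92 × 5/9 = +51.1111°C.
Final Celsius temperature: 627.9056 + 51.1111 = 679.0167°C.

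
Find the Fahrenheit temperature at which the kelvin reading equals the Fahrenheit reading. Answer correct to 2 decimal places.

Let F be the Fahrenheit reading. The kelvin reading is K = 5/9·F + 255.372.
Set K = F: 5/9·F + 255.372 = F.
(-4/9)·F = -255.372  ⇒  F = 574.59.

574.59°F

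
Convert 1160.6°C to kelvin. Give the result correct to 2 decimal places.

In kelvin: 1160.6000 + 273.15 = 1433.75 K.

1433.75 K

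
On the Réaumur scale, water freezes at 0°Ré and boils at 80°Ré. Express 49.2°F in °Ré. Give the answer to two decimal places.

First in Celsius: (49.2 - 32) × 5/9 = 9.5556°C.
Linearly onto the Réaumur scale: 0 + (9.5556 / 100) × (80 - 0) = 7.64°Ré.

7.64°Ré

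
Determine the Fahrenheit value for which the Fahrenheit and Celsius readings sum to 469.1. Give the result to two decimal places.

312.99°F

Let F be the Fahrenheit reading. The Celsius reading is C = 5/9·F - 17.7778.
Require F + C = 469.1: (14/9)·F - 17.7778 = 469.1.
F = (469.1 + 17.7778) / (14/9) = 312.99.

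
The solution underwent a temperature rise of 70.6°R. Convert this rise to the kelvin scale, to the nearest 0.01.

39.22 K

For a temperature interval the offset drops out; only the factor 5/9 applies.
70.6 × 5/9 = 39.22.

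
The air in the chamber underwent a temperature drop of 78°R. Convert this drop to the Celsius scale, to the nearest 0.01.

For a temperature interval the offset drops out; only the factor 5/9 applies.
78 × 5/9 = 43.33.

43.33°C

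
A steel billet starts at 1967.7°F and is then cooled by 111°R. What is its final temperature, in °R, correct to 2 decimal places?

2316.37°R

Initial temperature in Celsius: (1967.7 - 32) × 5/9 = 1075.3889°C.
The 111°R change is an interval, so only the factor 5/9 applies: -111 × 5/9 = -61.6667°C.
Final Celsius temperature: 1075.3889 - 61.6667 = 1013.7222°C.
In Rankine: 1013.7222 × 1.8 + 491.67 = 2316.37°R.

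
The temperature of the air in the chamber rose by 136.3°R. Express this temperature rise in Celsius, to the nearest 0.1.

75.7°C

Only the scale ratio 5/9 matters for a change in temperature.
136.3 × 5/9 = 75.7.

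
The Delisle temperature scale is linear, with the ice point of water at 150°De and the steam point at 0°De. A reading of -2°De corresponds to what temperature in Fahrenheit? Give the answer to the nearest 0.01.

214.40°F

Linear interpolation between the fixed points: C = (-2 - 150) × 100 / (0 - 150) = 101.3333°C.
Then 101.3333 × 1.8 + 32 = 214.40°F.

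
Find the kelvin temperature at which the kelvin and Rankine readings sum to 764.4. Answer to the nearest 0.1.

Let K be the kelvin reading. The Rankine reading is R = 1.8·K.
Require K + R = 764.4: (2.8)·K = 764.4.
K = (764.4) / (2.8) = 273.0.

273.0 K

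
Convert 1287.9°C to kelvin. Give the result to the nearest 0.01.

1561.05 K

In kelvin: 1287.9000 + 273.15 = 1561.05 K.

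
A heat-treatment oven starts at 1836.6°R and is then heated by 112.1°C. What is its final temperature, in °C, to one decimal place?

859.3°C

Initial temperature in Celsius: (1836.6 - 491.67) × 5/9 = 747.1833°C.
Final Celsius temperature: 747.1833 + 112.1000 = 859.2833°C.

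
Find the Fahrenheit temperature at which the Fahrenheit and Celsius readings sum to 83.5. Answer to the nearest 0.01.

Let F be the Fahrenheit reading. The Celsius reading is C = 5/9·F - 17.7778.
Require F + C = 83.5: (14/9)·F - 17.7778 = 83.5.
F = (83.5 + 17.7778) / (14/9) = 65.11.

65.11°F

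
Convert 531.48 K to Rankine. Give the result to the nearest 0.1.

956.7°R

In Celsius: 531.48 - 273.15 = 258.3300°C.
In Rankine: 258.3300 × 1.8 + 491.67 = 956.7°R.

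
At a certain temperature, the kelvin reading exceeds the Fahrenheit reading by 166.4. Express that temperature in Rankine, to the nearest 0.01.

Let x be the Fahrenheit reading; then the kelvin reading is 5/9·x + 255.372.
(5/9·x + 255.372) - x = 166.4  ⇒  (-4/9)·x = -88.9722  ⇒  x = 200.1875°F.
In Celsius: (200.1875 - 32) × 5/9 = 93.4375°C.
In Rankine: 93.4375 × 1.8 + 491.67 = 659.86°R.

659.86°R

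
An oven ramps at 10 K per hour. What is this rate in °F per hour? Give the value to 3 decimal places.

18.000 °F/hour

The quantity depends on a temperature interval, so only the ratio of degree sizes applies; the offset between the scales is irrelevant.
A change of 1 K is a change of 1.8°F, so 10 × 1.8 = 18.000.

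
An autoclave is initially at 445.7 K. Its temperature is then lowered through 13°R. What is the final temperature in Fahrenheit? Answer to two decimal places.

329.59°F

Initial temperature in Celsius: 445.7 - 273.15 = 172.5500°C.
The 13°R change is an interval, so only the factor 5/9 applies: -13 × 5/9 = -7.2222°C.
Final Celsius temperature: 172.5500 - 7.2222 = 165.3278°C.
In Fahrenheit: 165.3278 × 1.8 + 32 = 329.59°F.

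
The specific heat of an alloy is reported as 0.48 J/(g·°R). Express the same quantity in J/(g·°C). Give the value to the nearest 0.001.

0.864 J/(g·°C)

The quantity depends on a temperature interval, so only the ratio of degree sizes applies; the offset between the scales is irrelevant.
A change of 1°C is a change of 1.8°R, so per °C the value is 0.48 × 1.8 = 0.864.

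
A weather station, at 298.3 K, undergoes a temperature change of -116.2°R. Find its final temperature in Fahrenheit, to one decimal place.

-38.9°F

Initial temperature in Celsius: 298.3 - 273.15 = 25.1500°C.
The 116.2°R change is an interval, so only the factor 5/9 applies: -116.2 × 5/9 = -64.5556°C.
Final Celsius temperature: 25.1500 - 64.5556 = -39.4056°C.
In Fahrenheit: -39.4056 × 1.8 + 32 = -38.9°F.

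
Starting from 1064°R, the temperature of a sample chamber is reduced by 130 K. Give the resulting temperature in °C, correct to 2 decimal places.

187.96°C

Initial temperature in Celsius: (1064 - 491.67) × 5/9 = 317.9611°C.
The 130 K change is an interval; Kelvin and Celsius degrees are the same size, so ΔC = -130°C.
Final Celsius temperature: 317.9611 - 130.0000 = 187.9611°C.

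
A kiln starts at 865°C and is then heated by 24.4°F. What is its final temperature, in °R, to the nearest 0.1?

2073.1°R

The 24.4°F change is an interval, so only the factor 5/9 applies: +24.4 × 5/9 = +13.5556°C.
Final Celsius temperature: 865.0000 + 13.5556 = 878.5556°C.
In Rankine: 878.5556 × 1.8 + 491.67 = 2073.1°R.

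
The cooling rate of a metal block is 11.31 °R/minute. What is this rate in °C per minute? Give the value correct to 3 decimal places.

6.283 °C/minute

Since only a temperature interval is involved, the additive offset between the scales drops out.
A change of 1°R is a change of 5/9°C, so 11.31 × 5/9 = 6.283.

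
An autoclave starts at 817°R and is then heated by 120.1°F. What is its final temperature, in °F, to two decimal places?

Initial temperature in Celsius: (817 - 491.67) × 5/9 = 180.7389°C.
The 120.1°F change is an interval, so only the factor 5/9 applies: +120.1 × 5/9 = +66.7222°C.
Final Celsius temperature: 180.7389 + 66.7222 = 247.4611°C.
In Fahrenheit: 247.4611 × 1.8 + 32 = 477.43°F.

477.43°F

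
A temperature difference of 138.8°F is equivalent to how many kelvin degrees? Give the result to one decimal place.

77.1 K

Only the scale ratio 5/9 matters for a change in temperature.
138.8 × 5/9 = 77.1.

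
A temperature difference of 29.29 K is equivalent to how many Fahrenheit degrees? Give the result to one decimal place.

52.7°F

Only the scale ratio 1.8 matters for a change in temperature.
29.29 × 1.8 = 52.7.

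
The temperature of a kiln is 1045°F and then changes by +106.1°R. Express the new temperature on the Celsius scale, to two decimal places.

621.72°C

Initial temperature in Celsius: (1045 - 32) × 5/9 = 562.7778°C.
The 106.1°R change is an interval, so only the factor 5/9 applies: +106.1 × 5/9 = +58.9444°C.
Final Celsius temperature: 562.7778 + 58.9444 = 621.7222°C.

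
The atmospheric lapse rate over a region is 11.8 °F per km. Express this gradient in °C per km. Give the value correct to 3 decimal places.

The quantity depends on a temperature interval, so only the ratio of degree sizes applies; the offset between the scales is irrelevant.
A change of 1°F is a change of 5/9°C, so 11.8 × 5/9 = 6.556.

6.556 °C/km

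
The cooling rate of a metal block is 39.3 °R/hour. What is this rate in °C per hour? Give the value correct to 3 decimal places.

21.833 °C/hour

Since only a temperature interval is involved, the additive offset between the scales drops out.
A change of 1°R is a change of 5/9°C, so 39.3 × 5/9 = 21.833.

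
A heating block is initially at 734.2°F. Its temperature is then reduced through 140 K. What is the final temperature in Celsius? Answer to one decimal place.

Initial temperature in Celsius: (734.2 - 32) × 5/9 = 390.1111°C.
The 140 K change is an interval; Kelvin and Celsius degrees are the same size, so ΔC = -140°C.
Final Celsius temperature: 390.1111 - 140.0000 = 250.1111°C.

250.1°C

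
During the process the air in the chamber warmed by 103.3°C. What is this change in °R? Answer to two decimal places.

185.94°R

For a temperature interval the offset drops out; only the factor 1.8 applies.
103.3 × 1.8 = 185.94.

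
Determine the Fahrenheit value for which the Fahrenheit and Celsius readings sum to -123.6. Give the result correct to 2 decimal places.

-68.03°F

Let F be the Fahrenheit reading. The Celsius reading is C = 5/9·F - 17.7778.
Require F + C = -123.6: (14/9)·F - 17.7778 = -123.6.
F = (-123.6 + 17.7778) / (14/9) = -68.03.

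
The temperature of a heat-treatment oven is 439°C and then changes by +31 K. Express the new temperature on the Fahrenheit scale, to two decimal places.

878.00°F

The 31 K change is an interval; Kelvin and Celsius degrees are the same size, so ΔC = +31°C.
Final Celsius temperature: 439.0000 + 31.0000 = 470.0000°C.
In Fahrenheit: 470.0000 × 1.8 + 32 = 878.00°F.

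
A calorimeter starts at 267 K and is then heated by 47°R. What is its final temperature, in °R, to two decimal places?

527.60°R

Initial temperature in Celsius: 267 - 273.15 = -6.1500°C.
The 47°R change is an interval, so only the factor 5/9 applies: +47 × 5/9 = +26.1111°C.
Final Celsius temperature: -6.1500 + 26.1111 = 19.9611°C.
In Rankine: 19.9611 × 1.8 + 491.67 = 527.60°R.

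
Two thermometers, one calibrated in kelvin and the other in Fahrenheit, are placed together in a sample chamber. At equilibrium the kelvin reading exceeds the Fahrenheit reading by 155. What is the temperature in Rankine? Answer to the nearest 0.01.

685.51°R

Let x be the kelvin reading; then the Fahrenheit reading is 1.8·x - 459.67.
(1.8·x - 459.67) - x = -155  ⇒  (0.8)·x = 304.67  ⇒  x = 380.8375 K.
In Celsius: 380.8375 - 273.15 = 107.6875°C.
In Rankine: 107.6875 × 1.8 + 491.67 = 685.51°R.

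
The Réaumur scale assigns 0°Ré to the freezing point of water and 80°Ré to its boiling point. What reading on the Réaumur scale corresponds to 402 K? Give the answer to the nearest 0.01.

First in Celsius: 402 - 273.15 = 128.8500°C.
Linearly onto the Réaumur scale: 0 + (128.8500 / 100) × (80 - 0) = 103.08°Ré.

103.08°Ré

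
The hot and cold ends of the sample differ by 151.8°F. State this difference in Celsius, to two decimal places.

Only the scale ratio 5/9 matters for a change in temperature.
151.8 × 5/9 = 84.33.

84.33°C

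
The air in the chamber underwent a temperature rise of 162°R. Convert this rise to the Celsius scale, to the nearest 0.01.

For a temperature interval the offset drops out; only the factor 5/9 applies.
162 × 5/9 = 90.00.

90.00°C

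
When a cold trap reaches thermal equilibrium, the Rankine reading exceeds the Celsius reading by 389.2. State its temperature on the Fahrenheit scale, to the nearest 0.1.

-198.6°F

Let x be the Rankine reading; then the Celsius reading is 5/9·x - 273.15.
(5/9·x - 273.15) - x = -389.2  ⇒  (-4/9)·x = -116.05  ⇒  x = 261.1125°R.
In Celsius: (261.1125 - 491.67) × 5/9 = -128.0875°C.
In Fahrenheit: -128.0875 × 1.8 + 32 = -198.6°F.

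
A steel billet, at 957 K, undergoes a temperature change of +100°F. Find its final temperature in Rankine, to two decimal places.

Initial temperature in Celsius: 957 - 273.15 = 683.8500°C.
The 100°F change is an interval, so only the factor 5/9 applies: +100 × 5/9 = +55.5556°C.
Final Celsius temperature: 683.8500 + 55.5556 = 739.4056°C.
In Rankine: 739.4056 × 1.8 + 491.67 = 1822.60°R.

1822.60°R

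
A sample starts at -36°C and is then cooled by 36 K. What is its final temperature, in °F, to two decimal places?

-97.60°F

The 36 K change is an interval; Kelvin and Celsius degrees are the same size, so ΔC = -36°C.
Final Celsius temperature: -36.0000 - 36.0000 = -72.0000°C.
In Fahrenheit: -72.0000 × 1.8 + 32 = -97.60°F.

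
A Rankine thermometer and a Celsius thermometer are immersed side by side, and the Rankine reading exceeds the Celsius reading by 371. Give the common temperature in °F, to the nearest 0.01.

-239.51°F

Let x be the Rankine reading; then the Celsius reading is 5/9·x - 273.15.
(5/9·x - 273.15) - x = -371  ⇒  (-4/9)·x = -97.85  ⇒  x = 220.1625°R.
In Celsius: (220.1625 - 491.67) × 5/9 = -150.8375°C.
In Fahrenheit: -150.8375 × 1.8 + 32 = -239.51°F.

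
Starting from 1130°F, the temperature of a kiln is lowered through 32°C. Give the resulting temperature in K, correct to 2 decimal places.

851.15 K

Initial temperature in Celsius: (1130 - 32) × 5/9 = 610.0000°C.
Final Celsius temperature: 610.0000 - 32.0000 = 578.0000°C.
In kelvin: 578.0000 + 273.15 = 851.15 K.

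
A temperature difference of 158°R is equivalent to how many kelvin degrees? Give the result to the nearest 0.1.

87.8 K

Only the scale ratio 5/9 matters for a change in temperature.
158 × 5/9 = 87.8.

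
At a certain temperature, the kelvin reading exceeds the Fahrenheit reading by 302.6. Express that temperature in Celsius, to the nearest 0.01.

-76.81°C

Let x be the Fahrenheit reading; then the kelvin reading is 5/9·x + 255.372.
(5/9·x + 255.372) - x = 302.6  ⇒  (-4/9)·x = 47.2278  ⇒  x = -106.2625°F.
In Celsius: (-106.2625 - 32) × 5/9 = -76.81°C.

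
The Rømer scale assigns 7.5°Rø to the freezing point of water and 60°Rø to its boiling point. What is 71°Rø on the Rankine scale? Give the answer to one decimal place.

Linear interpolation between the fixed points: C = (71 - 7.5) × 100 / (60 - 7.5) = 120.9524°C.
Then 120.9524 × 1.8 + 491.67 = 709.4°R.

709.4°R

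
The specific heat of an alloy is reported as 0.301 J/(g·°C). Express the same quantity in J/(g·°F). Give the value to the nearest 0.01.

0.17 J/(g·°F)

Since only a temperature interval is involved, the additive offset between the scales drops out.
A change of 1°F is a change of 5/9°C, so per °F the value is 0.301 × 5/9 = 0.17.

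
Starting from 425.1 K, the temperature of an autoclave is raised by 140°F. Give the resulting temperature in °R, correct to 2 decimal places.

Initial temperature in Celsius: 425.1 - 273.15 = 151.9500°C.
The 140°F change is an interval, so only the factor 5/9 applies: +140 × 5/9 = +77.7778°C.
Final Celsius temperature: 151.9500 + 77.7778 = 229.7278°C.
In Rankine: 229.7278 × 1.8 + 491.67 = 905.18°R.

905.18°R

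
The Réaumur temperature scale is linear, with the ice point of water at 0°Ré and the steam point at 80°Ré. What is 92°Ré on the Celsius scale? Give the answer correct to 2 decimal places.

115.00°C

Linear interpolation between the fixed points: C = (92 - 0) × 100 / (80 - 0) = 115.0000°C.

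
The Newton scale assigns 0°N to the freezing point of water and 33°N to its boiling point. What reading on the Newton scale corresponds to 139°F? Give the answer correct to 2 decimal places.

First in Celsius: (139 - 32) × 5/9 = 59.4444°C.
Linearly onto the Newton scale: 0 + (59.4444 / 100) × (33 - 0) = 19.62°N.

19.62°N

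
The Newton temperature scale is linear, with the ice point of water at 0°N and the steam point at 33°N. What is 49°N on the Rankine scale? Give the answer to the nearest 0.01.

758.94°R

Linear interpolation between the fixed points: C = (49 - 0) × 100 / (33 - 0) = 148.4848°C.
Then 148.4848 × 1.8 + 491.67 = 758.94°R.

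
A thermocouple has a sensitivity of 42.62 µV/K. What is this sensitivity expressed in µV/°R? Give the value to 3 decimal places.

The quantity depends on a temperature interval, so only the ratio of degree sizes applies; the offset between the scales is irrelevant.
A change of 1°R is a change of 5/9 K, so per °R the value is 42.62 × 5/9 = 23.678.

23.678 µV/°R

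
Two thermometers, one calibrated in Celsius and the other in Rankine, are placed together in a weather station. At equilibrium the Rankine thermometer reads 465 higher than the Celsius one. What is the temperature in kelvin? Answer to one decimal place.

Let x be the Celsius reading; then the Rankine reading is 1.8·x + 491.67.
(1.8·x + 491.67) - x = 465  ⇒  (0.8)·x = -26.67  ⇒  x = -33.3375°C.
In kelvin: -33.3375 + 273.15 = 239.8 K.

239.8 K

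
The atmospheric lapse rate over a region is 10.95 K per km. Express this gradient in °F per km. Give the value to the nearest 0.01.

Since only a temperature interval is involved, the additive offset between the scales drops out.
A change of 1 K is a change of 1.8°F, so 10.95 × 1.8 = 19.71.

19.71 °F/km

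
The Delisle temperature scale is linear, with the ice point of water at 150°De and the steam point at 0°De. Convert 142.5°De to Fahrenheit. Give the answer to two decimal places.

41.00°F

Linear interpolation between the fixed points: C = (142.5 - 150) × 100 / (0 - 150) = 5.0000°C.
Then 5.0000 × 1.8 + 32 = 41.00°F.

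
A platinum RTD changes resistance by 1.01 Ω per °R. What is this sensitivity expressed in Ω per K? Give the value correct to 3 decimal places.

1.818 Ω per K

The quantity depends on a temperature interval, so only the ratio of degree sizes applies; the offset between the scales is irrelevant.
A change of 1 K is a change of 1.8°R, so per K the value is 1.01 × 1.8 = 1.818.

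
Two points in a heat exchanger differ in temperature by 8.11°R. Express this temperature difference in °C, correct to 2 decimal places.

For a temperature interval the offset drops out; only the factor 5/9 applies.
8.11 × 5/9 = 4.51.

4.51°C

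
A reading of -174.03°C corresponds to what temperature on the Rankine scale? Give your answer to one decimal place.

178.4°R

In Rankine: -174.0300 × 1.8 + 491.67 = 178.4°R.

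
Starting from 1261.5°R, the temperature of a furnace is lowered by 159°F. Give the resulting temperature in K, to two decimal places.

Initial temperature in Celsius: (1261.5 - 491.67) × 5/9 = 427.6833°C.
The 159°F change is an interval, so only the factor 5/9 applies: -159 × 5/9 = -88.3333°C.
Final Celsius temperature: 427.6833 - 88.3333 = 339.3500°C.
In kelvin: 339.3500 + 273.15 = 612.50 K.

612.50 K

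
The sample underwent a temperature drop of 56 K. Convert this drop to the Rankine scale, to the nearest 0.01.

An interval of 1 K corresponds to 1.8°R.
56 × 1.8 = 100.80.

100.80°R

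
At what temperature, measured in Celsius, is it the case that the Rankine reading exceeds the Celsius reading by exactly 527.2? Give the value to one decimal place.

Let C be the Celsius reading. The Rankine reading is R = 1.8·C + 491.67.
Require R - C = 527.2: (0.8)·C + 491.67 = 527.2.
C = (527.2 - 491.67) / (0.8) = 44.4.

44.4°C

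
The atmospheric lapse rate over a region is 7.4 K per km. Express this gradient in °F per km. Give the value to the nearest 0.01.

The quantity depends on a temperature interval, so only the ratio of degree sizes applies; the offset between the scales is irrelevant.
A change of 1 K is a change of 1.8°F, so 7.4 × 1.8 = 13.32.

13.32 °F/km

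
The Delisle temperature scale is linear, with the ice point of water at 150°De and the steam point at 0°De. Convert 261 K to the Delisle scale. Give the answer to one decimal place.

168.2°De

First in Celsius: 261 - 273.15 = -12.1500°C.
Linearly onto the Delisle scale: 150 + (-12.1500 / 100) × (0 - 150) = 168.2°De.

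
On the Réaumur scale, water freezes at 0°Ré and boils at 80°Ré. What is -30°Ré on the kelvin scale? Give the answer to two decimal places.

235.65 K

Linear interpolation between the fixed points: C = (-30 - 0) × 100 / (80 - 0) = -37.5000°C.
Then -37.5000 + 273.15 = 235.65 K.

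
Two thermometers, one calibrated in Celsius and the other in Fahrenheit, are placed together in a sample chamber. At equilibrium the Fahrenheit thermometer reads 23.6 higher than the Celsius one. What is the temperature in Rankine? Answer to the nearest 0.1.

Let x be the Celsius reading; then the Fahrenheit reading is 1.8·x + 32.
(1.8·x + 32) - x = 23.6  ⇒  (0.8)·x = -8.4  ⇒  x = -10.5000°C.
In Rankine: -10.5000 × 1.8 + 491.67 = 472.8°R.

472.8°R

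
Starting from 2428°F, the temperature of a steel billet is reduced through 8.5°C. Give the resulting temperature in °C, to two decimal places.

Initial temperature in Celsius: (2428 - 32) × 5/9 = 1331.1111°C.
Final Celsius temperature: 1331.1111 - 8.5000 = 1322.6111°C.

1322.61°C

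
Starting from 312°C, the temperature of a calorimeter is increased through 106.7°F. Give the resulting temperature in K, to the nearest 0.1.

644.4 K

The 106.7°F change is an interval, so only the factor 5/9 applies: +106.7 × 5/9 = +59.2778°C.
Final Celsius temperature: 312.0000 + 59.2778 = 371.2778°C.
In kelvin: 371.2778 + 273.15 = 644.4 K.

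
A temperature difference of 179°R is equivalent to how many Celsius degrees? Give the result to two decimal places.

For a temperature interval the offset drops out; only the factor 5/9 applies.
179 × 5/9 = 99.44.

99.44°C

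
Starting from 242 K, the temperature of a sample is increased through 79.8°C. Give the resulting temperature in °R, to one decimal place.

Initial temperature in Celsius: 242 - 273.15 = -31.1500°C.
Final Celsius temperature: -31.1500 + 79.8000 = 48.6500°C.
In Rankine: 48.6500 × 1.8 + 491.67 = 579.2°R.

579.2°R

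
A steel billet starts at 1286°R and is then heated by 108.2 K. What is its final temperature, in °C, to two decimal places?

Initial temperature in Celsius: (1286 - 491.67) × 5/9 = 441.2944°C.
The 108.2 K change is an interval; Kelvin and Celsius degrees are the same size, so ΔC = +108.2°C.
Final Celsius temperature: 441.2944 + 108.2000 = 549.4944°C.

549.49°C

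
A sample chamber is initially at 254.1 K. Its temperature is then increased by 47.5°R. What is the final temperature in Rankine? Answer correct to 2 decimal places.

Initial temperature in Celsius: 254.1 - 273.15 = -19.0500°C.
The 47.5°R change is an interval, so only the factor 5/9 applies: +47.5 × 5/9 = +26.3889°C.
Final Celsius temperature: -19.0500 + 26.3889 = 7.3389°C.
In Rankine: 7.3389 × 1.8 + 491.67 = 504.88°R.

504.88°R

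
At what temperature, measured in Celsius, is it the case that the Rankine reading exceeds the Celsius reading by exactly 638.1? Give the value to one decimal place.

183.0°C

Let C be the Celsius reading. The Rankine reading is R = 1.8·C + 491.67.
Require R - C = 638.1: (0.8)·C + 491.67 = 638.1.
C = (638.1 - 491.67) / (0.8) = 183.0.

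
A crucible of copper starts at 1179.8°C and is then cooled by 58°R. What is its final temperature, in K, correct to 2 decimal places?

The 58°R change is an interval, so only the factor 5/9 applies: -58 × 5/9 = -32.2222°C.
Final Celsius temperature: 1179.8000 - 32.2222 = 1147.5778°C.
In kelvin: 1147.5778 + 273.15 = 1420.73 K.

1420.73 K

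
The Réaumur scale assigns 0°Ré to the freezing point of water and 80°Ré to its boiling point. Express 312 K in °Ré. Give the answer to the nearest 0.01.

First in Celsius: 312 - 273.15 = 38.8500°C.
Linearly onto the Réaumur scale: 0 + (38.8500 / 100) × (80 - 0) = 31.08°Ré.

31.08°Ré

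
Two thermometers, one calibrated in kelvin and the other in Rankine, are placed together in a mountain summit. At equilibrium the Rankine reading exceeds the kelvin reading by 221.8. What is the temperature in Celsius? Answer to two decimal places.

Let x be the kelvin reading; then the Rankine reading is 1.8·x.
(1.8·x) - x = 221.8  ⇒  (0.8)·x = 221.8  ⇒  x = 277.2500 K.
In Celsius: 277.25 - 273.15 = 4.10°C.

4.10°C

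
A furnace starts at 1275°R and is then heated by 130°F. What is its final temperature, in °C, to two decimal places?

507.41°C

Initial temperature in Celsius: (1275 - 491.67) × 5/9 = 435.1833°C.
The 130°F change is an interval, so only the factor 5/9 applies: +130 × 5/9 = +72.2222°C.
Final Celsius temperature: 435.1833 + 72.2222 = 507.4056°C.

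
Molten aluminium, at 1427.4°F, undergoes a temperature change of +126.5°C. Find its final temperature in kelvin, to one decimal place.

1174.9 K

Initial temperature in Celsius: (1427.4 - 32) × 5/9 = 775.2222°C.
Final Celsius temperature: 775.2222 + 126.5000 = 901.7222°C.
In kelvin: 901.7222 + 273.15 = 1174.9 K.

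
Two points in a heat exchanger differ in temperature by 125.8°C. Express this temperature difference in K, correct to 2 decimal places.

125.80 K

Celsius and kelvin degrees are the same size, so the interval is unchanged: 125.80.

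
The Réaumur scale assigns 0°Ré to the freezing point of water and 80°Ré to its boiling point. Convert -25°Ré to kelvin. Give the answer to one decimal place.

Linear interpolation between the fixed points: C = (-25 - 0) × 100 / (80 - 0) = -31.2500°C.
Then -31.2500 + 273.15 = 241.9 K.

241.9 K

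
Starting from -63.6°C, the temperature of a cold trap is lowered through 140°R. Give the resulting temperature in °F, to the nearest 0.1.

-222.5°F

The 140°R change is an interval, so only the factor 5/9 applies: -140 × 5/9 = -77.7778°C.
Final Celsius temperature: -63.6000 - 77.7778 = -141.3778°C.
In Fahrenheit: -141.3778 × 1.8 + 32 = -222.5°F.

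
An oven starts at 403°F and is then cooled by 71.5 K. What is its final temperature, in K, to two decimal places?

Initial temperature in Celsius: (403 - 32) × 5/9 = 206.1111°C.
The 71.5 K change is an interval; Kelvin and Celsius degrees are the same size, so ΔC = -71.5°C.
Final Celsius temperature: 206.1111 - 71.5000 = 134.6111°C.
In kelvin: 134.6111 + 273.15 = 407.76 K.

407.76 K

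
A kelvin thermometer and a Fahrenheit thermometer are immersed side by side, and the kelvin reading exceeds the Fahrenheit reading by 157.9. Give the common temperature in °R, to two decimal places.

Let x be the kelvin reading; then the Fahrenheit reading is 1.8·x - 459.67.
(1.8·x - 459.67) - x = -157.9  ⇒  (0.8)·x = 301.77  ⇒  x = 377.2125 K.
In Celsius: 377.2125 - 273.15 = 104.0625°C.
In Rankine: 104.0625 × 1.8 + 491.67 = 678.98°R.

678.98°R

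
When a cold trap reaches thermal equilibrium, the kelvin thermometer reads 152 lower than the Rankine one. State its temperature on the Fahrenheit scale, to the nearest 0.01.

-117.67°F

Let x be the Rankine reading; then the kelvin reading is 5/9·x.
(5/9·x) - x = -152  ⇒  (-4/9)·x = -152  ⇒  x = 342.0000°R.
In Celsius: (342 - 491.67) × 5/9 = -83.1500°C.
In Fahrenheit: -83.1500 × 1.8 + 32 = -117.67°F.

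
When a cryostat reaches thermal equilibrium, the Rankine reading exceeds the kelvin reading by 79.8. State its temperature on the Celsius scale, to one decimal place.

Let x be the kelvin reading; then the Rankine reading is 1.8·x.
(1.8·x) - x = 79.8  ⇒  (0.8)·x = 79.8  ⇒  x = 99.7500 K.
In Celsius: 99.75 - 273.15 = -173.4°C.

-173.4°C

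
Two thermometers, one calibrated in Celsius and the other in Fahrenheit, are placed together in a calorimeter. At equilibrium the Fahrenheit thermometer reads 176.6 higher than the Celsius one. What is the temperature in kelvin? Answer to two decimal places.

Let x be the Celsius reading; then the Fahrenheit reading is 1.8·x + 32.
(1.8·x + 32) - x = 176.6  ⇒  (0.8)·x = 144.6  ⇒  x = 180.7500°C.
In kelvin: 180.7500 + 273.15 = 453.90 K.

453.90 K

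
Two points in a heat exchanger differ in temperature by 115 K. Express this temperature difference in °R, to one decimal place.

For a temperature interval the offset drops out; only the factor 1.8 applies.
115 × 1.8 = 207.0.

207.0°R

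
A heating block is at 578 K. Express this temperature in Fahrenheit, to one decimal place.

In Celsius: 578 - 273.15 = 304.8500°C.
In Fahrenheit: 304.8500 × 1.8 + 32 = 580.7°F.

580.7°F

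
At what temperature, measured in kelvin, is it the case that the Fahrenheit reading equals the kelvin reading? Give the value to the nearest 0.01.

574.59 K

Let K be the kelvin reading. The Fahrenheit reading is F = 1.8·K - 459.67.
Set F = K: 1.8·K - 459.67 = K.
(0.8)·K = 459.67  ⇒  K = 574.59.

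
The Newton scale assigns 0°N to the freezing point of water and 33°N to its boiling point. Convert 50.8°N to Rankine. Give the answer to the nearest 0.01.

768.76°R

Linear interpolation between the fixed points: C = (50.8 - 0) × 100 / (33 - 0) = 153.9394°C.
Then 153.9394 × 1.8 + 491.67 = 768.76°R.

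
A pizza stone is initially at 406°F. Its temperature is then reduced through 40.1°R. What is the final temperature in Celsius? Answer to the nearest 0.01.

Initial temperature in Celsius: (406 - 32) × 5/9 = 207.7778°C.
The 40.1°R change is an interval, so only the factor 5/9 applies: -40.1 × 5/9 = -22.2778°C.
Final Celsius temperature: 207.7778 - 22.2778 = 185.5000°C.

185.50°C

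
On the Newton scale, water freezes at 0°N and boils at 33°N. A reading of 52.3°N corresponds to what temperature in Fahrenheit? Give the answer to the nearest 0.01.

Linear interpolation between the fixed points: C = (52.3 - 0) × 100 / (33 - 0) = 158.4848°C.
Then 158.4848 × 1.8 + 32 = 317.27°F.

317.27°F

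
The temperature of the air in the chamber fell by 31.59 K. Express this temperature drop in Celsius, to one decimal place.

31.6°C

Kelvin and Celsius degrees are the same size, so the interval is unchanged: 31.6.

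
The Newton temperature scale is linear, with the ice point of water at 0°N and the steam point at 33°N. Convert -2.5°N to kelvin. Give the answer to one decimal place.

Linear interpolation between the fixed points: C = (-2.5 - 0) × 100 / (33 - 0) = -7.5758°C.
Then -7.5758 + 273.15 = 265.6 K.

265.6 K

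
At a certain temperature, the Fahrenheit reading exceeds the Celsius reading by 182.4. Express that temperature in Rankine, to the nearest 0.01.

830.07°R

Let x be the Celsius reading; then the Fahrenheit reading is 1.8·x + 32.
(1.8·x + 32) - x = 182.4  ⇒  (0.8)·x = 150.4  ⇒  x = 188.0000°C.
In Rankine: 188.0000 × 1.8 + 491.67 = 830.07°R.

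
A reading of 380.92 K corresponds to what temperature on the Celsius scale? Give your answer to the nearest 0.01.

107.77°C

In Celsius: 380.92 - 273.15 = 107.7700°C.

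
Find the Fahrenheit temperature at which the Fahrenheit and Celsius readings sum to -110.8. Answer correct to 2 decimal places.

Let F be the Fahrenheit reading. The Celsius reading is C = 5/9·F - 17.7778.
Require F + C = -110.8: (14/9)·F - 17.7778 = -110.8.
F = (-110.8 + 17.7778) / (14/9) = -59.80.

-59.80°F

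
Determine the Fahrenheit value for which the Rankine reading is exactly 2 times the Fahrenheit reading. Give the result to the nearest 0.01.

459.67°F

Let F be the Fahrenheit reading. The Rankine reading is R = 1·F + 459.67.
Require R = 2·F: 1·F + 459.67 = 2·F.
(-1)·F = -459.67  ⇒  F = 459.67.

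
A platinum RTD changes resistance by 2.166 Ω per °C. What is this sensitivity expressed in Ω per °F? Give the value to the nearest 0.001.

The quantity depends on a temperature interval, so only the ratio of degree sizes applies; the offset between the scales is irrelevant.
A change of 1°F is a change of 5/9°C, so per °F the value is 2.166 × 5/9 = 1.203.

1.203 Ω per °F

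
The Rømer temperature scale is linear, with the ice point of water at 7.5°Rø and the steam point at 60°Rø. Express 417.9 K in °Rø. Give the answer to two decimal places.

First in Celsius: 417.9 - 273.15 = 144.7500°C.
Linearly onto the Rømer scale: 7.5 + (144.7500 / 100) × (60 - 7.5) = 83.49°Rø.

83.49°Rø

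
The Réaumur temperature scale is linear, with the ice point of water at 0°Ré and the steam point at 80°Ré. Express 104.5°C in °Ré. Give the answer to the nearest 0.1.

83.6°Ré

Linearly onto the Réaumur scale: 0 + (104.5000 / 100) × (80 - 0) = 83.6°Ré.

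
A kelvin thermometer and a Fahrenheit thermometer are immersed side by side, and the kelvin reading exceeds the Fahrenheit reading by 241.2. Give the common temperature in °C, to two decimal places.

Let x be the kelvin reading; then the Fahrenheit reading is 1.8·x - 459.67.
(1.8·x - 459.67) - x = -241.2  ⇒  (0.8)·x = 218.47  ⇒  x = 273.0875 K.
In Celsius: 273.0875 - 273.15 = -0.06°C.

-0.06°C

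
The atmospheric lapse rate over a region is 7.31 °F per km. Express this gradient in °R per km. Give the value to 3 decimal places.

7.310 °R/km

The quantity depends on a temperature interval, so only the ratio of degree sizes applies; the offset between the scales is irrelevant.
A change of 1°F is a change of 1°R, so 7.31 × 1 = 7.310.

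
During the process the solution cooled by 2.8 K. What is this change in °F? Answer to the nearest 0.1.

5.0°F

For a temperature interval the offset drops out; only the factor 1.8 applies.
2.8 × 1.8 = 5.0.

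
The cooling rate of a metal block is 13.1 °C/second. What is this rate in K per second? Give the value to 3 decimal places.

The quantity depends on a temperature interval, so only the ratio of degree sizes applies; the offset between the scales is irrelevant.
A change of 1°C is a change of 1 K, so 13.1 × 1 = 13.100.

13.100 K/second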